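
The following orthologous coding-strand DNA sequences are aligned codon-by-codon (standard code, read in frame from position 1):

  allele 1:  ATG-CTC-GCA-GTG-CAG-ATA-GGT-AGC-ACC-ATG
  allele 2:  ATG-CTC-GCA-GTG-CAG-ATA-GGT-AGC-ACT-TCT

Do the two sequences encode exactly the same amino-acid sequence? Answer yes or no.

no

Codon 1: ATG Met / ATG Met — identical.
Codon 2: CTC Leu / CTC Leu — identical.
Codon 3: GCA Ala / GCA Ala — identical.
Codon 4: GTG Val / GTG Val — identical.
Codon 5: CAG Gln / CAG Gln — identical.
Codon 6: ATA Ile / ATA Ile — identical.
Codon 7: GGT Gly / GGT Gly — identical.
Codon 8: AGC Ser / AGC Ser — identical.
Codon 9: ACC Thr / ACT Thr — synonymous.
Codon 10: ATG Met / TCT Ser — nonsynonymous.
Nonsynonymous differences: 1 → different protein.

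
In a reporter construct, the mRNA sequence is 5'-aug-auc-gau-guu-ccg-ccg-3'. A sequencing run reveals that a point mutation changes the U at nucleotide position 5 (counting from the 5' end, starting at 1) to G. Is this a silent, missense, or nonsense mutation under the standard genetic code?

Position 5 falls in codon 2: AUC → Ile.
After the substitution the codon is AGC → Ser.
Ile ≠ Ser, so this is a missense mutation.

missense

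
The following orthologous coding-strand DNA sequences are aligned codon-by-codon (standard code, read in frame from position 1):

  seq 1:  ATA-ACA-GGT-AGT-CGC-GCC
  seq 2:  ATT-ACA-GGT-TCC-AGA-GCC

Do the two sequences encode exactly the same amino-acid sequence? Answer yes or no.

yes

Codon 1: ATA Ile / ATT Ile — synonymous.
Codon 2: ACA Thr / ACA Thr — identical.
Codon 3: GGT Gly / GGT Gly — identical.
Codon 4: AGT Ser / TCC Ser — synonymous.
Codon 5: CGC Arg / AGA Arg — synonymous.
Codon 6: GCC Ala / GCC Ala — identical.
Nonsynonymous differences: 0 → same protein.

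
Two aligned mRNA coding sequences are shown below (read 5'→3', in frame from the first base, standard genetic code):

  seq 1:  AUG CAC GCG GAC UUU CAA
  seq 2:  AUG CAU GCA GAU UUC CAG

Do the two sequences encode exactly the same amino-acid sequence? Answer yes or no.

Codon 1: AUG Met / AUG Met — identical.
Codon 2: CAC His / CAU His — synonymous.
Codon 3: GCG Ala / GCA Ala — synonymous.
Codon 4: GAC Asp / GAU Asp — synonymous.
Codon 5: UUU Phe / UUC Phe — synonymous.
Codon 6: CAA Gln / CAG Gln — synonymous.
Nonsynonymous differences: 0 → same protein.

yes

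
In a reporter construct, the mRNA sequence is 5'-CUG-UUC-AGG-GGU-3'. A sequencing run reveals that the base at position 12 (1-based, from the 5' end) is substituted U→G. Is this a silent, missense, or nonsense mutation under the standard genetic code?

silent

Position 12 falls in codon 4: GGU → Gly.
After the substitution the codon is GGG → Gly.
Both encode Gly, so the change is synonymous.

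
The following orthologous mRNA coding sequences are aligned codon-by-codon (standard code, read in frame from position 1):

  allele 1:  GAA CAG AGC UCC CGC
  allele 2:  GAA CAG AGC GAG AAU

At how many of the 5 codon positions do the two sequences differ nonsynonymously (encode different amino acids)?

Codon 1: GAA Glu / GAA Glu — identical.
Codon 2: CAG Gln / CAG Gln — identical.
Codon 3: AGC Ser / AGC Ser — identical.
Codon 4: UCC Ser / GAG Glu — nonsynonymous.
Codon 5: CGC Arg / AAU Asn — nonsynonymous.
Nonsynonymous differences: 2.

2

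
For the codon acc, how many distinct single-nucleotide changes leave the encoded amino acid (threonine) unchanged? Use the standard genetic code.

Position 1: none → 0 synonymous.
Position 2: none → 0 synonymous.
Position 3: ACT, ACA, ACG → 3 synonymous.
Total: 0 + 0 + 3 = 3.

3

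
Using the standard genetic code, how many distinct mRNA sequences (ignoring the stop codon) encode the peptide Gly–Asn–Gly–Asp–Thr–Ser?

Gly: 4 codons.
Asn: 2 codons.
Gly: 4 codons.
Asp: 2 codons.
Thr: 4 codons.
Ser: 6 codons.
4 × 2 × 4 × 2 × 4 × 6 = 1536.

1536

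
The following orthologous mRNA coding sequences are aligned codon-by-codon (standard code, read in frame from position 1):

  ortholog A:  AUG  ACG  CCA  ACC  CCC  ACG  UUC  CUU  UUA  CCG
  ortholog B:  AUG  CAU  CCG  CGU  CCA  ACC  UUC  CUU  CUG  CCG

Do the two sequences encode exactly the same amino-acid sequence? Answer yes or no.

no

Codon 1: AUG Met / AUG Met — identical.
Codon 2: ACG Thr / CAU His — nonsynonymous.
Codon 3: CCA Pro / CCG Pro — synonymous.
Codon 4: ACC Thr / CGU Arg — nonsynonymous.
Codon 5: CCC Pro / CCA Pro — synonymous.
Codon 6: ACG Thr / ACC Thr — synonymous.
Codon 7: UUC Phe / UUC Phe — identical.
Codon 8: CUU Leu / CUU Leu — identical.
Codon 9: UUA Leu / CUG Leu — synonymous.
Codon 10: CCG Pro / CCG Pro — identical.
Nonsynonymous differences: 2 → different protein.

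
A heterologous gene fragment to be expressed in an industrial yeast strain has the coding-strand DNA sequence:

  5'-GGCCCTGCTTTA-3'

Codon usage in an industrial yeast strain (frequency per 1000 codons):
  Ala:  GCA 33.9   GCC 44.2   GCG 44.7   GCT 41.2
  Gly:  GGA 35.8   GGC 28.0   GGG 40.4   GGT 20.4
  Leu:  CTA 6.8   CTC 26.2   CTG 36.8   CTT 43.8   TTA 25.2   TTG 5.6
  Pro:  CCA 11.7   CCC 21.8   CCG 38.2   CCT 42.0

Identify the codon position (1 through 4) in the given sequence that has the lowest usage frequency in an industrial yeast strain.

Codon 1 GGC (Gly): 28.0 per 1000.
Codon 2 CCT (Pro): 42.0 per 1000.
Codon 3 GCT (Ala): 41.2 per 1000.
Codon 4 TTA (Leu): 25.2 per 1000.
Lowest frequency is 25.2 at codon 4.

4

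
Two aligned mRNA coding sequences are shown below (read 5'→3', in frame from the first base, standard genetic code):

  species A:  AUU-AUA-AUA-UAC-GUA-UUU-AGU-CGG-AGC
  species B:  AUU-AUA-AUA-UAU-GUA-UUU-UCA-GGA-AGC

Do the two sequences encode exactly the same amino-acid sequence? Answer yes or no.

no

Codon 1: AUU Ile / AUU Ile — identical.
Codon 2: AUA Ile / AUA Ile — identical.
Codon 3: AUA Ile / AUA Ile — identical.
Codon 4: UAC Tyr / UAU Tyr — synonymous.
Codon 5: GUA Val / GUA Val — identical.
Codon 6: UUU Phe / UUU Phe — identical.
Codon 7: AGU Ser / UCA Ser — synonymous.
Codon 8: CGG Arg / GGA Gly — nonsynonymous.
Codon 9: AGC Ser / AGC Ser — identical.
Nonsynonymous differences: 1 → different protein.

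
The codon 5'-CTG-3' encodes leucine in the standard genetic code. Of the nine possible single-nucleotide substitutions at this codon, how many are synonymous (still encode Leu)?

Position 1: TTG → 1 synonymous.
Position 2: none → 0 synonymous.
Position 3: CTT, CTC, CTA → 3 synonymous.
Total: 1 + 0 + 3 = 4.

4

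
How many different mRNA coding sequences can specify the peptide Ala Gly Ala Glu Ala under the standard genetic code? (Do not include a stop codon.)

Ala: 4 codons.
Gly: 4 codons.
Ala: 4 codons.
Glu: 2 codons.
Ala: 4 codons.
4 × 4 × 4 × 2 × 4 = 512.

512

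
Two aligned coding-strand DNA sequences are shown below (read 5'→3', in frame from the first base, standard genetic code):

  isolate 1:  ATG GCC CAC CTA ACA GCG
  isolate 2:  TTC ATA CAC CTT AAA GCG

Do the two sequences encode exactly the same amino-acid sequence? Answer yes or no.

no

Codon 1: ATG Met / TTC Phe — nonsynonymous.
Codon 2: GCC Ala / ATA Ile — nonsynonymous.
Codon 3: CAC His / CAC His — identical.
Codon 4: CTA Leu / CTT Leu — synonymous.
Codon 5: ACA Thr / AAA Lys — nonsynonymous.
Codon 6: GCG Ala / GCG Ala — identical.
Nonsynonymous differences: 3 → different protein.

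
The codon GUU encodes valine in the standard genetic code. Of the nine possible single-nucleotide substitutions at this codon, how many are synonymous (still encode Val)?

3

Position 1: none → 0 synonymous.
Position 2: none → 0 synonymous.
Position 3: GUC, GUA, GUG → 3 synonymous.
Total: 0 + 0 + 3 = 3.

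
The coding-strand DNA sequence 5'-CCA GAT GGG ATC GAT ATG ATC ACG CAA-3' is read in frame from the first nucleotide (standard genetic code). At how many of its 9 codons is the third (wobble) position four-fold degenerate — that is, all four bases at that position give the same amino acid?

3

Codon 1 CCA (Pro): third position 4-fold.
Codon 2 GAT (Asp): third position 2-fold.
Codon 3 GGG (Gly): third position 4-fold.
Codon 4 ATC (Ile): third position 3-fold.
Codon 5 GAT (Asp): third position 2-fold.
Codon 6 ATG (Met): third position 1-fold.
Codon 7 ATC (Ile): third position 3-fold.
Codon 8 ACG (Thr): third position 4-fold.
Codon 9 CAA (Gln): third position 2-fold.
Four-fold degenerate third positions: 3.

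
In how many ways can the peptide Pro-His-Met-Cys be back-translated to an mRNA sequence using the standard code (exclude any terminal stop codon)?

Pro: 4 codons.
His: 2 codons.
Met: 1 codon.
Cys: 2 codons.
4 × 2 × 1 × 2 = 16.

16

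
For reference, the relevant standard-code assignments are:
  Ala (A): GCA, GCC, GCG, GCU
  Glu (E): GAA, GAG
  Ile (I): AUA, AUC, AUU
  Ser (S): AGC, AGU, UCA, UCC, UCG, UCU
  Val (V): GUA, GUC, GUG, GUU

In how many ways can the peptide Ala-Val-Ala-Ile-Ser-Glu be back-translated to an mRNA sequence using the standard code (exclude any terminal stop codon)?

2304

Ala: 4 codons.
Val: 4 codons.
Ala: 4 codons.
Ile: 3 codons.
Ser: 6 codons.
Glu: 2 codons.
4 × 4 × 4 × 3 × 6 × 2 = 2304.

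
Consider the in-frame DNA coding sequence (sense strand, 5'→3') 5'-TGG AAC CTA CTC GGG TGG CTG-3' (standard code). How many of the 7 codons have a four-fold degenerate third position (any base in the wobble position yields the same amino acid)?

4

Codon 1 TGG (Trp): third position 1-fold.
Codon 2 AAC (Asn): third position 2-fold.
Codon 3 CTA (Leu): third position 4-fold.
Codon 4 CTC (Leu): third position 4-fold.
Codon 5 GGG (Gly): third position 4-fold.
Codon 6 TGG (Trp): third position 1-fold.
Codon 7 CTG (Leu): third position 4-fold.
Four-fold degenerate third positions: 4.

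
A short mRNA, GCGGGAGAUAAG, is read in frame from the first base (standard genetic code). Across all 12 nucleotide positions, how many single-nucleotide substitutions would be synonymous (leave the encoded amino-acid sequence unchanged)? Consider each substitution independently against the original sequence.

8

Codon 1 (GCG, Ala): 3 synonymous substitutions.
Codon 2 (GGA, Gly): 3 synonymous substitutions.
Codon 3 (GAU, Asp): 1 synonymous substitution.
Codon 4 (AAG, Lys): 1 synonymous substitution.
Total: 3 + 3 + 1 + 1 = 8.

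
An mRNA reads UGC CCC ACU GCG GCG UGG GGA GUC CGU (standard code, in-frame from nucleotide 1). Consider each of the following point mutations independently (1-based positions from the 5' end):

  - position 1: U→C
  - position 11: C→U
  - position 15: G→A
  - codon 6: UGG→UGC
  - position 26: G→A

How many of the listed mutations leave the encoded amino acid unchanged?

1

Codon 1: UGC (Cys) → CGC (Arg) — missense.
Codon 4: GCG (Ala) → GUG (Val) — missense.
Codon 5: GCG (Ala) → GCA (Ala) — synonymous.
Codon 6: UGG (Trp) → UGC (Cys) — missense.
Codon 9: CGU (Arg) → CAU (His) — missense.
Synonymous: 1 of 5.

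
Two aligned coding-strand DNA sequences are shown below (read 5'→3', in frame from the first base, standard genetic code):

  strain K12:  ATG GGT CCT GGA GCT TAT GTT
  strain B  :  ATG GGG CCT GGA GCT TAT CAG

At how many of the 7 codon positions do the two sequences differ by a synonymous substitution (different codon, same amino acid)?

Codon 1: ATG Met / ATG Met — identical.
Codon 2: GGT Gly / GGG Gly — synonymous.
Codon 3: CCT Pro / CCT Pro — identical.
Codon 4: GGA Gly / GGA Gly — identical.
Codon 5: GCT Ala / GCT Ala — identical.
Codon 6: TAT Tyr / TAT Tyr — identical.
Codon 7: GTT Val / CAG Gln — nonsynonymous.
Synonymous differences: 1.

1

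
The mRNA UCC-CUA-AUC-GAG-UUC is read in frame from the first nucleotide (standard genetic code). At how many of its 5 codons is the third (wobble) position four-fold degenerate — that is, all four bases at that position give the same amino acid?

Codon 1 UCC (Ser): third position 4-fold.
Codon 2 CUA (Leu): third position 4-fold.
Codon 3 AUC (Ile): third position 3-fold.
Codon 4 GAG (Glu): third position 2-fold.
Codon 5 UUC (Phe): third position 2-fold.
Four-fold degenerate third positions: 2.

2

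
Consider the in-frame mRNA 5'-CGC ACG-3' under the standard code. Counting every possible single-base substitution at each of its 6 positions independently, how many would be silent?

6

Codon 1 (CGC, Arg): 3 synonymous substitutions.
Codon 2 (ACG, Thr): 3 synonymous substitutions.
Total: 3 + 3 = 6.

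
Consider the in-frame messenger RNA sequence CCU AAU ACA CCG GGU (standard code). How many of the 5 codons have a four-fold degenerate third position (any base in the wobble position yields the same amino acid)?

4

Codon 1 CCU (Pro): third position 4-fold.
Codon 2 AAU (Asn): third position 2-fold.
Codon 3 ACA (Thr): third position 4-fold.
Codon 4 CCG (Pro): third position 4-fold.
Codon 5 GGU (Gly): third position 4-fold.
Four-fold degenerate third positions: 4.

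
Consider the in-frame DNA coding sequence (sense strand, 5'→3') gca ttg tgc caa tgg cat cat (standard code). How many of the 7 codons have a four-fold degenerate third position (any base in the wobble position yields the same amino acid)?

Codon 1 GCA (Ala): third position 4-fold.
Codon 2 TTG (Leu): third position 2-fold.
Codon 3 TGC (Cys): third position 2-fold.
Codon 4 CAA (Gln): third position 2-fold.
Codon 5 TGG (Trp): third position 1-fold.
Codon 6 CAT (His): third position 2-fold.
Codon 7 CAT (His): third position 2-fold.
Four-fold degenerate third positions: 1.

1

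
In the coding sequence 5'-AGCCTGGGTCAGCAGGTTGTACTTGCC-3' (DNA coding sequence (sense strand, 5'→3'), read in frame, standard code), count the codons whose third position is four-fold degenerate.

Codon 1 AGC (Ser): third position 2-fold.
Codon 2 CTG (Leu): third position 4-fold.
Codon 3 GGT (Gly): third position 4-fold.
Codon 4 CAG (Gln): third position 2-fold.
Codon 5 CAG (Gln): third position 2-fold.
Codon 6 GTT (Val): third position 4-fold.
Codon 7 GTA (Val): third position 4-fold.
Codon 8 CTT (Leu): third position 4-fold.
Codon 9 GCC (Ala): third position 4-fold.
Four-fold degenerate third positions: 6.

6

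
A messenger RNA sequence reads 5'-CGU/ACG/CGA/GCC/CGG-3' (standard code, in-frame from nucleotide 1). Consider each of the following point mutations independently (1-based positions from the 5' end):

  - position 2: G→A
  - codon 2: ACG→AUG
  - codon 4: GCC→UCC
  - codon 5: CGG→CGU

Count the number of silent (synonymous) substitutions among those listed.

Codon 1: CGU (Arg) → CAU (His) — missense.
Codon 2: ACG (Thr) → AUG (Met) — missense.
Codon 4: GCC (Ala) → UCC (Ser) — missense.
Codon 5: CGG (Arg) → CGU (Arg) — synonymous.
Synonymous: 1 of 4.

1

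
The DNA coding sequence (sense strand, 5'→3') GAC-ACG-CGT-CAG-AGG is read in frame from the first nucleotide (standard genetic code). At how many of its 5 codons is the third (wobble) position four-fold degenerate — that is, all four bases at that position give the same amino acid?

2

Codon 1 GAC (Asp): third position 2-fold.
Codon 2 ACG (Thr): third position 4-fold.
Codon 3 CGT (Arg): third position 4-fold.
Codon 4 CAG (Gln): third position 2-fold.
Codon 5 AGG (Arg): third position 2-fold.
Four-fold degenerate third positions: 2.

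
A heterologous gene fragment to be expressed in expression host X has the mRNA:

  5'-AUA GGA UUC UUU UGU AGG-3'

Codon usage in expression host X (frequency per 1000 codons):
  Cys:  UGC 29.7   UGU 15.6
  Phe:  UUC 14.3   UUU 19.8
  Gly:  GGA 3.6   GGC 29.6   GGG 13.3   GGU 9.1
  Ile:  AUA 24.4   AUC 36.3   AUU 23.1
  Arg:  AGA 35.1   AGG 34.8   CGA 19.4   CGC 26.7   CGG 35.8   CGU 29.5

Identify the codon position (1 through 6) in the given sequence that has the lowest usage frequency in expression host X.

Codon 1 AUA (Ile): 24.4 per 1000.
Codon 2 GGA (Gly): 3.6 per 1000.
Codon 3 UUC (Phe): 14.3 per 1000.
Codon 4 UUU (Phe): 19.8 per 1000.
Codon 5 UGU (Cys): 15.6 per 1000.
Codon 6 AGG (Arg): 34.8 per 1000.
Lowest frequency is 3.6 at codon 2.

2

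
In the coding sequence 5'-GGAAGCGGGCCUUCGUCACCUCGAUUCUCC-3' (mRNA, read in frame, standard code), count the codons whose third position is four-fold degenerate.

8

Codon 1 GGA (Gly): third position 4-fold.
Codon 2 AGC (Ser): third position 2-fold.
Codon 3 GGG (Gly): third position 4-fold.
Codon 4 CCU (Pro): third position 4-fold.
Codon 5 UCG (Ser): third position 4-fold.
Codon 6 UCA (Ser): third position 4-fold.
Codon 7 CCU (Pro): third position 4-fold.
Codon 8 CGA (Arg): third position 4-fold.
Codon 9 UUC (Phe): third position 2-fold.
Codon 10 UCC (Ser): third position 4-fold.
Four-fold degenerate third positions: 8.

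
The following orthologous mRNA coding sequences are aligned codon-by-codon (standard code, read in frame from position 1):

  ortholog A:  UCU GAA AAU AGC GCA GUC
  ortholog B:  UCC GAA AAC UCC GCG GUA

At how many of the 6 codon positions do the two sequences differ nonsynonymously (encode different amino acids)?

0

Codon 1: UCU Ser / UCC Ser — synonymous.
Codon 2: GAA Glu / GAA Glu — identical.
Codon 3: AAU Asn / AAC Asn — synonymous.
Codon 4: AGC Ser / UCC Ser — synonymous.
Codon 5: GCA Ala / GCG Ala — synonymous.
Codon 6: GUC Val / GUA Val — synonymous.
Nonsynonymous differences: 0.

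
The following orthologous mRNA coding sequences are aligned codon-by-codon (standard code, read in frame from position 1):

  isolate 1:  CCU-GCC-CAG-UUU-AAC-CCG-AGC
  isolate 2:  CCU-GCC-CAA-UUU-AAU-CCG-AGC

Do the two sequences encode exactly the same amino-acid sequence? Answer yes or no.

Codon 1: CCU Pro / CCU Pro — identical.
Codon 2: GCC Ala / GCC Ala — identical.
Codon 3: CAG Gln / CAA Gln — synonymous.
Codon 4: UUU Phe / UUU Phe — identical.
Codon 5: AAC Asn / AAU Asn — synonymous.
Codon 6: CCG Pro / CCG Pro — identical.
Codon 7: AGC Ser / AGC Ser — identical.
Nonsynonymous differences: 0 → same protein.

yes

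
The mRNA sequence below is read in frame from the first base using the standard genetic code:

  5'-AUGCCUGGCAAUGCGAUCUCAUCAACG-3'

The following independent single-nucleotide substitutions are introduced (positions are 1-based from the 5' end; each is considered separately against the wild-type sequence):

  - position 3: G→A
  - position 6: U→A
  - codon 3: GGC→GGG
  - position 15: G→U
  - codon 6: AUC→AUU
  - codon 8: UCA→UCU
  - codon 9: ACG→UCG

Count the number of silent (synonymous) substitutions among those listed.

Codon 1: AUG (Met) → AUA (Ile) — missense.
Codon 2: CCU (Pro) → CCA (Pro) — synonymous.
Codon 3: GGC (Gly) → GGG (Gly) — synonymous.
Codon 5: GCG (Ala) → GCU (Ala) — synonymous.
Codon 6: AUC (Ile) → AUU (Ile) — synonymous.
Codon 8: UCA (Ser) → UCU (Ser) — synonymous.
Codon 9: ACG (Thr) → UCG (Ser) — missense.
Synonymous: 5 of 7.

5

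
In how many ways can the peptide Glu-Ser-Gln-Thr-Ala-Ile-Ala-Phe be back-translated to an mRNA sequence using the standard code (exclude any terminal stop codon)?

Glu: 2 codons.
Ser: 6 codons.
Gln: 2 codons.
Thr: 4 codons.
Ala: 4 codons.
Ile: 3 codons.
Ala: 4 codons.
Phe: 2 codons.
2 × 6 × 2 × 4 × 4 × 3 × 4 × 2 = 9216.

9216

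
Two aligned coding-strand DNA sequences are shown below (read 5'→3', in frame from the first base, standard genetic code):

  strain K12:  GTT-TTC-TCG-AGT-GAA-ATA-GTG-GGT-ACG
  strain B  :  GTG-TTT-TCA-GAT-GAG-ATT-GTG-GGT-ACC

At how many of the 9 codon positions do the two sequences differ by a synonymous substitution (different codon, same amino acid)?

Codon 1: GTT Val / GTG Val — synonymous.
Codon 2: TTC Phe / TTT Phe — synonymous.
Codon 3: TCG Ser / TCA Ser — synonymous.
Codon 4: AGT Ser / GAT Asp — nonsynonymous.
Codon 5: GAA Glu / GAG Glu — synonymous.
Codon 6: ATA Ile / ATT Ile — synonymous.
Codon 7: GTG Val / GTG Val — identical.
Codon 8: GGT Gly / GGT Gly — identical.
Codon 9: ACG Thr / ACC Thr — synonymous.
Synonymous differences: 6.

6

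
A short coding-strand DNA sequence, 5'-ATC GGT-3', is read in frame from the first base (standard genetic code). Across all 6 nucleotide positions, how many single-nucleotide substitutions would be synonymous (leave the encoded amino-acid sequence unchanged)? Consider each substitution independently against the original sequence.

5

Codon 1 (ATC, Ile): 2 synonymous substitutions.
Codon 2 (GGT, Gly): 3 synonymous substitutions.
Total: 2 + 3 = 5.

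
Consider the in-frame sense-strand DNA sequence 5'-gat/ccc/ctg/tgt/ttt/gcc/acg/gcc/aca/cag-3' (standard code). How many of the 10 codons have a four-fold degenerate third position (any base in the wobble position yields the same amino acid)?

6

Codon 1 GAT (Asp): third position 2-fold.
Codon 2 CCC (Pro): third position 4-fold.
Codon 3 CTG (Leu): third position 4-fold.
Codon 4 TGT (Cys): third position 2-fold.
Codon 5 TTT (Phe): third position 2-fold.
Codon 6 GCC (Ala): third position 4-fold.
Codon 7 ACG (Thr): third position 4-fold.
Codon 8 GCC (Ala): third position 4-fold.
Codon 9 ACA (Thr): third position 4-fold.
Codon 10 CAG (Gln): third position 2-fold.
Four-fold degenerate third positions: 6.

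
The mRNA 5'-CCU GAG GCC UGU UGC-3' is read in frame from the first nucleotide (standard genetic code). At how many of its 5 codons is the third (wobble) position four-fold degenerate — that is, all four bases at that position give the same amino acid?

Codon 1 CCU (Pro): third position 4-fold.
Codon 2 GAG (Glu): third position 2-fold.
Codon 3 GCC (Ala): third position 4-fold.
Codon 4 UGU (Cys): third position 2-fold.
Codon 5 UGC (Cys): third position 2-fold.
Four-fold degenerate third positions: 2.

2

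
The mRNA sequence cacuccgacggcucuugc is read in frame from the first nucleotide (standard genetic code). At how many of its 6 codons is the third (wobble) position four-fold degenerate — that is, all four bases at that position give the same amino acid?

3

Codon 1 CAC (His): third position 2-fold.
Codon 2 UCC (Ser): third position 4-fold.
Codon 3 GAC (Asp): third position 2-fold.
Codon 4 GGC (Gly): third position 4-fold.
Codon 5 UCU (Ser): third position 4-fold.
Codon 6 UGC (Cys): third position 2-fold.
Four-fold degenerate third positions: 3.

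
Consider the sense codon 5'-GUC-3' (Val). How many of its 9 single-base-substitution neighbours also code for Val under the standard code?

3

Position 1: none → 0 synonymous.
Position 2: none → 0 synonymous.
Position 3: GUU, GUA, GUG → 3 synonymous.
Total: 0 + 0 + 3 = 3.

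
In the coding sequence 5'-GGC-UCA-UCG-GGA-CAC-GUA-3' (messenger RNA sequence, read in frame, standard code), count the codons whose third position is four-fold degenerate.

Codon 1 GGC (Gly): third position 4-fold.
Codon 2 UCA (Ser): third position 4-fold.
Codon 3 UCG (Ser): third position 4-fold.
Codon 4 GGA (Gly): third position 4-fold.
Codon 5 CAC (His): third position 2-fold.
Codon 6 GUA (Val): third position 4-fold.
Four-fold degenerate third positions: 5.

5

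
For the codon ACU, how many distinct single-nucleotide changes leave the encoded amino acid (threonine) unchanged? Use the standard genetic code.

Position 1: none → 0 synonymous.
Position 2: none → 0 synonymous.
Position 3: ACC, ACA, ACG → 3 synonymous.
Total: 0 + 0 + 3 = 3.

3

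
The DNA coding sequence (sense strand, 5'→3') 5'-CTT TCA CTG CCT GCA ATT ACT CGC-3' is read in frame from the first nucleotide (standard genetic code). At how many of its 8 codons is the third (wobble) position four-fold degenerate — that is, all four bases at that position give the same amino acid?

Codon 1 CTT (Leu): third position 4-fold.
Codon 2 TCA (Ser): third position 4-fold.
Codon 3 CTG (Leu): third position 4-fold.
Codon 4 CCT (Pro): third position 4-fold.
Codon 5 GCA (Ala): third position 4-fold.
Codon 6 ATT (Ile): third position 3-fold.
Codon 7 ACT (Thr): third position 4-fold.
Codon 8 CGC (Arg): third position 4-fold.
Four-fold degenerate third positions: 7.

7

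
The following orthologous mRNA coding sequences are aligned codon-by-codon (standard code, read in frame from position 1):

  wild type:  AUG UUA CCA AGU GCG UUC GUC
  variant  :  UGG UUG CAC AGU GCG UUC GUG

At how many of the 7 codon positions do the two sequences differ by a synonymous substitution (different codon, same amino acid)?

Codon 1: AUG Met / UGG Trp — nonsynonymous.
Codon 2: UUA Leu / UUG Leu — synonymous.
Codon 3: CCA Pro / CAC His — nonsynonymous.
Codon 4: AGU Ser / AGU Ser — identical.
Codon 5: GCG Ala / GCG Ala — identical.
Codon 6: UUC Phe / UUC Phe — identical.
Codon 7: GUC Val / GUG Val — synonymous.
Synonymous differences: 2.

2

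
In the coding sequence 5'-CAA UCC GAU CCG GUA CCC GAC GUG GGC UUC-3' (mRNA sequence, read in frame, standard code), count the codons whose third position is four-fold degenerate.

Codon 1 CAA (Gln): third position 2-fold.
Codon 2 UCC (Ser): third position 4-fold.
Codon 3 GAU (Asp): third position 2-fold.
Codon 4 CCG (Pro): third position 4-fold.
Codon 5 GUA (Val): third position 4-fold.
Codon 6 CCC (Pro): third position 4-fold.
Codon 7 GAC (Asp): third position 2-fold.
Codon 8 GUG (Val): third position 4-fold.
Codon 9 GGC (Gly): third position 4-fold.
Codon 10 UUC (Phe): third position 2-fold.
Four-fold degenerate third positions: 6.

6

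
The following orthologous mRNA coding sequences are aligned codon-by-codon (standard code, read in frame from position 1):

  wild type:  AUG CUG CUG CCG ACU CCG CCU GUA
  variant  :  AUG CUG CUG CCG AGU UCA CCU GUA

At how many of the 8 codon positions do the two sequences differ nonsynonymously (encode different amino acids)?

Codon 1: AUG Met / AUG Met — identical.
Codon 2: CUG Leu / CUG Leu — identical.
Codon 3: CUG Leu / CUG Leu — identical.
Codon 4: CCG Pro / CCG Pro — identical.
Codon 5: ACU Thr / AGU Ser — nonsynonymous.
Codon 6: CCG Pro / UCA Ser — nonsynonymous.
Codon 7: CCU Pro / CCU Pro — identical.
Codon 8: GUA Val / GUA Val — identical.
Nonsynonymous differences: 2.

2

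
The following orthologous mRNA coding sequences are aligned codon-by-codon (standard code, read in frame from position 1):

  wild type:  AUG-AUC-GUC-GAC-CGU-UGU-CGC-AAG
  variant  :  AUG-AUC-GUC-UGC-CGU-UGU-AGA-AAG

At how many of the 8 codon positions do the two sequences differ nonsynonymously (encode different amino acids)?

Codon 1: AUG Met / AUG Met — identical.
Codon 2: AUC Ile / AUC Ile — identical.
Codon 3: GUC Val / GUC Val — identical.
Codon 4: GAC Asp / UGC Cys — nonsynonymous.
Codon 5: CGU Arg / CGU Arg — identical.
Codon 6: UGU Cys / UGU Cys — identical.
Codon 7: CGC Arg / AGA Arg — synonymous.
Codon 8: AAG Lys / AAG Lys — identical.
Nonsynonymous differences: 1.

1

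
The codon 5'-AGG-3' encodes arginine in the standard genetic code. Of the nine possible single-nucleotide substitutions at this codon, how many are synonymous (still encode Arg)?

2

Position 1: CGG → 1 synonymous.
Position 2: none → 0 synonymous.
Position 3: AGA → 1 synonymous.
Total: 1 + 0 + 1 = 2.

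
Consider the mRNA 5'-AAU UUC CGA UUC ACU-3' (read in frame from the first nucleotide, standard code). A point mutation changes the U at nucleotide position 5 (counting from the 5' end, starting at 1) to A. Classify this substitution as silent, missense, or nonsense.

Position 5 falls in codon 2: UUC → Phe.
After the substitution the codon is UAC → Tyr.
Phe ≠ Tyr, so this is a missense mutation.

missense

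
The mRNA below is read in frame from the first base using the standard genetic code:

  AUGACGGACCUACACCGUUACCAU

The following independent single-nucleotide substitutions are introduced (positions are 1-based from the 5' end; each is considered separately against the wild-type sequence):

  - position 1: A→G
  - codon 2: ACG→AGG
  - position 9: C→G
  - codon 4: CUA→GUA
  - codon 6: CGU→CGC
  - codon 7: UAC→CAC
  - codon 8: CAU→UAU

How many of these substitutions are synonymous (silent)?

Codon 1: AUG (Met) → GUG (Val) — missense.
Codon 2: ACG (Thr) → AGG (Arg) — missense.
Codon 3: GAC (Asp) → GAG (Glu) — missense.
Codon 4: CUA (Leu) → GUA (Val) — missense.
Codon 6: CGU (Arg) → CGC (Arg) — synonymous.
Codon 7: UAC (Tyr) → CAC (His) — missense.
Codon 8: CAU (His) → UAU (Tyr) — missense.
Synonymous: 1 of 7.

1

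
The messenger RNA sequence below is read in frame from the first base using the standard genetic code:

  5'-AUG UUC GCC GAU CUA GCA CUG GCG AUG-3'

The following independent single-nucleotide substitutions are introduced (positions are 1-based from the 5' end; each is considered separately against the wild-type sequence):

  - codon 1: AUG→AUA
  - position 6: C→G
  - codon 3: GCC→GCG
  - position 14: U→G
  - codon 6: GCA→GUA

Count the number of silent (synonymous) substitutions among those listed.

1

Codon 1: AUG (Met) → AUA (Ile) — missense.
Codon 2: UUC (Phe) → UUG (Leu) — missense.
Codon 3: GCC (Ala) → GCG (Ala) — synonymous.
Codon 5: CUA (Leu) → CGA (Arg) — missense.
Codon 6: GCA (Ala) → GUA (Val) — missense.
Synonymous: 1 of 5.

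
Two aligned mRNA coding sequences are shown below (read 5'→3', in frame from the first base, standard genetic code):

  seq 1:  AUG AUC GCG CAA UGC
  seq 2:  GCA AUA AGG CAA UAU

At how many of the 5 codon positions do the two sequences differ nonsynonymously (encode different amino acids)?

Codon 1: AUG Met / GCA Ala — nonsynonymous.
Codon 2: AUC Ile / AUA Ile — synonymous.
Codon 3: GCG Ala / AGG Arg — nonsynonymous.
Codon 4: CAA Gln / CAA Gln — identical.
Codon 5: UGC Cys / UAU Tyr — nonsynonymous.
Nonsynonymous differences: 3.

3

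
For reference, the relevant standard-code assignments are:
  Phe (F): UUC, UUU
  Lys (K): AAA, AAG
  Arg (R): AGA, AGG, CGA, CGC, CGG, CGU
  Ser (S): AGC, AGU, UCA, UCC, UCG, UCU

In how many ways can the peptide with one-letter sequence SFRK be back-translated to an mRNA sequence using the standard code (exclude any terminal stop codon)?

144

Ser: 6 codons.
Phe: 2 codons.
Arg: 6 codons.
Lys: 2 codons.
6 × 2 × 6 × 2 = 144.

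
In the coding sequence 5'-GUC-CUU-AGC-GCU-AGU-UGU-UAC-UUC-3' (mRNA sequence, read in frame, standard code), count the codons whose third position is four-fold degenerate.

3

Codon 1 GUC (Val): third position 4-fold.
Codon 2 CUU (Leu): third position 4-fold.
Codon 3 AGC (Ser): third position 2-fold.
Codon 4 GCU (Ala): third position 4-fold.
Codon 5 AGU (Ser): third position 2-fold.
Codon 6 UGU (Cys): third position 2-fold.
Codon 7 UAC (Tyr): third position 2-fold.
Codon 8 UUC (Phe): third position 2-fold.
Four-fold degenerate third positions: 3.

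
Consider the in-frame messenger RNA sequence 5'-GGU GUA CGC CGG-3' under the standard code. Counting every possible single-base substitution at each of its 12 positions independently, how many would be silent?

Codon 1 (GGU, Gly): 3 synonymous substitutions.
Codon 2 (GUA, Val): 3 synonymous substitutions.
Codon 3 (CGC, Arg): 3 synonymous substitutions.
Codon 4 (CGG, Arg): 4 synonymous substitutions.
Total: 3 + 3 + 3 + 4 = 13.

13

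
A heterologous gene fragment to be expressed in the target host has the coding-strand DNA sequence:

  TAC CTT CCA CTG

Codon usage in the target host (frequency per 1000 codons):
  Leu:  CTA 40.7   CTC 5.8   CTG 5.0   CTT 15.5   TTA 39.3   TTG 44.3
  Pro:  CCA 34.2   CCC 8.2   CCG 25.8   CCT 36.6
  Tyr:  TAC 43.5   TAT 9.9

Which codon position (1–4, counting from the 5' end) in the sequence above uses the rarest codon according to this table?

4

Codon 1 TAC (Tyr): 43.5 per 1000.
Codon 2 CTT (Leu): 15.5 per 1000.
Codon 3 CCA (Pro): 34.2 per 1000.
Codon 4 CTG (Leu): 5.0 per 1000.
Lowest frequency is 5.0 at codon 4.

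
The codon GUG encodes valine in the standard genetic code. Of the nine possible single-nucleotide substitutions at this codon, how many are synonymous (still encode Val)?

Position 1: none → 0 synonymous.
Position 2: none → 0 synonymous.
Position 3: GUU, GUC, GUA → 3 synonymous.
Total: 0 + 0 + 3 = 3.

3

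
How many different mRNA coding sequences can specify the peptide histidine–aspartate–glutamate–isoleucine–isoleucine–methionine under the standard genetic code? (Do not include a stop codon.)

His: 2 codons.
Asp: 2 codons.
Glu: 2 codons.
Ile: 3 codons.
Ile: 3 codons.
Met: 1 codon.
2 × 2 × 2 × 3 × 3 × 1 = 72.

72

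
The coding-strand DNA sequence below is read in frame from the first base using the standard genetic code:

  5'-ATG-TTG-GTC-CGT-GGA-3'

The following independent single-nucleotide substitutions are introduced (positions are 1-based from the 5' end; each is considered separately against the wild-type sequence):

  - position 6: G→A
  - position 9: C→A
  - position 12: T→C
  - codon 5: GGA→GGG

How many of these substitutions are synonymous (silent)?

4

Codon 2: TTG (Leu) → TTA (Leu) — synonymous.
Codon 3: GTC (Val) → GTA (Val) — synonymous.
Codon 4: CGT (Arg) → CGC (Arg) — synonymous.
Codon 5: GGA (Gly) → GGG (Gly) — synonymous.
Synonymous: 4 of 4.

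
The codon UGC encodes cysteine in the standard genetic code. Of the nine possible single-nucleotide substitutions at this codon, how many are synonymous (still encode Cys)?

Position 1: none → 0 synonymous.
Position 2: none → 0 synonymous.
Position 3: UGU → 1 synonymous.
Total: 0 + 0 + 1 = 1.

1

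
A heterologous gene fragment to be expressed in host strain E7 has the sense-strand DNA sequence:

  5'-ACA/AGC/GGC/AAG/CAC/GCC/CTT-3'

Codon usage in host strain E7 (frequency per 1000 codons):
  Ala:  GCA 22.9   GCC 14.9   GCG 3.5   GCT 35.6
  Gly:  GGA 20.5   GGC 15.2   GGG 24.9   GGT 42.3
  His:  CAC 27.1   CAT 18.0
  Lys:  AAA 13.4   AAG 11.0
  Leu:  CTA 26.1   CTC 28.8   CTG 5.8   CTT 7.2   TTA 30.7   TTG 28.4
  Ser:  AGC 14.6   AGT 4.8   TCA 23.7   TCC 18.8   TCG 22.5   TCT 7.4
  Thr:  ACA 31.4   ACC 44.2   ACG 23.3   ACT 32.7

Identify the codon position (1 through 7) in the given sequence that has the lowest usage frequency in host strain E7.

Codon 1 ACA (Thr): 31.4 per 1000.
Codon 2 AGC (Ser): 14.6 per 1000.
Codon 3 GGC (Gly): 15.2 per 1000.
Codon 4 AAG (Lys): 11.0 per 1000.
Codon 5 CAC (His): 27.1 per 1000.
Codon 6 GCC (Ala): 14.9 per 1000.
Codon 7 CTT (Leu): 7.2 per 1000.
Lowest frequency is 7.2 at codon 7.

7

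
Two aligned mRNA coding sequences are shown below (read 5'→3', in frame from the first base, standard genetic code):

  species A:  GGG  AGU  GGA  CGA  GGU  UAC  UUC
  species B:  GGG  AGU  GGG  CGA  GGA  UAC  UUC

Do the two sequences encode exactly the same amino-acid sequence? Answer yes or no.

Codon 1: GGG Gly / GGG Gly — identical.
Codon 2: AGU Ser / AGU Ser — identical.
Codon 3: GGA Gly / GGG Gly — synonymous.
Codon 4: CGA Arg / CGA Arg — identical.
Codon 5: GGU Gly / GGA Gly — synonymous.
Codon 6: UAC Tyr / UAC Tyr — identical.
Codon 7: UUC Phe / UUC Phe — identical.
Nonsynonymous differences: 0 → same protein.

yes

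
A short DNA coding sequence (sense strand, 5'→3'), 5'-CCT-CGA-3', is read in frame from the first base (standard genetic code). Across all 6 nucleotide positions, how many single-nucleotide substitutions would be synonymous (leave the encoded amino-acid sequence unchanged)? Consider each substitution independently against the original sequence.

7

Codon 1 (CCT, Pro): 3 synonymous substitutions.
Codon 2 (CGA, Arg): 4 synonymous substitutions.
Total: 3 + 4 = 7.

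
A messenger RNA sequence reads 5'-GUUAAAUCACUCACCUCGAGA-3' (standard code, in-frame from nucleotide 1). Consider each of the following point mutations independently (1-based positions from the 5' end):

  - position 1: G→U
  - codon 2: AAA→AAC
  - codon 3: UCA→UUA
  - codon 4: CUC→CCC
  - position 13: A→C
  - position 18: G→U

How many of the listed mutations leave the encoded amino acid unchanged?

1

Codon 1: GUU (Val) → UUU (Phe) — missense.
Codon 2: AAA (Lys) → AAC (Asn) — missense.
Codon 3: UCA (Ser) → UUA (Leu) — missense.
Codon 4: CUC (Leu) → CCC (Pro) — missense.
Codon 5: ACC (Thr) → CCC (Pro) — missense.
Codon 6: UCG (Ser) → UCU (Ser) — synonymous.
Synonymous: 1 of 6.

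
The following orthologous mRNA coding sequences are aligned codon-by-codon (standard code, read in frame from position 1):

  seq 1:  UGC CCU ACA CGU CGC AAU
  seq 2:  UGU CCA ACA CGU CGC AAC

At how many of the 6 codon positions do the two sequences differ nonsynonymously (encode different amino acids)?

Codon 1: UGC Cys / UGU Cys — synonymous.
Codon 2: CCU Pro / CCA Pro — synonymous.
Codon 3: ACA Thr / ACA Thr — identical.
Codon 4: CGU Arg / CGU Arg — identical.
Codon 5: CGC Arg / CGC Arg — identical.
Codon 6: AAU Asn / AAC Asn — synonymous.
Nonsynonymous differences: 0.

0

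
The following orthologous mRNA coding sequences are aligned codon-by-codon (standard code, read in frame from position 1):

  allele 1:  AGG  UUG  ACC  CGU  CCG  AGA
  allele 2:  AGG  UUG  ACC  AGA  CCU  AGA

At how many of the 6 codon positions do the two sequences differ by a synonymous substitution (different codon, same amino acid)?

2

Codon 1: AGG Arg / AGG Arg — identical.
Codon 2: UUG Leu / UUG Leu — identical.
Codon 3: ACC Thr / ACC Thr — identical.
Codon 4: CGU Arg / AGA Arg — synonymous.
Codon 5: CCG Pro / CCU Pro — synonymous.
Codon 6: AGA Arg / AGA Arg — identical.
Synonymous differences: 2.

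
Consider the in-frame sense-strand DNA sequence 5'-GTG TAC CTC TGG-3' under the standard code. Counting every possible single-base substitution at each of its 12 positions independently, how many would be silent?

7

Codon 1 (GTG, Val): 3 synonymous substitutions.
Codon 2 (TAC, Tyr): 1 synonymous substitution.
Codon 3 (CTC, Leu): 3 synonymous substitutions.
Codon 4 (TGG, Trp): 0 synonymous substitutions.
Total: 3 + 1 + 3 + 0 = 7.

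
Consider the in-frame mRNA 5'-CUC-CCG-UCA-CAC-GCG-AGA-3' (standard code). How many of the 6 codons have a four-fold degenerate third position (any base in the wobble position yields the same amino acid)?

4

Codon 1 CUC (Leu): third position 4-fold.
Codon 2 CCG (Pro): third position 4-fold.
Codon 3 UCA (Ser): third position 4-fold.
Codon 4 CAC (His): third position 2-fold.
Codon 5 GCG (Ala): third position 4-fold.
Codon 6 AGA (Arg): third position 2-fold.
Four-fold degenerate third positions: 4.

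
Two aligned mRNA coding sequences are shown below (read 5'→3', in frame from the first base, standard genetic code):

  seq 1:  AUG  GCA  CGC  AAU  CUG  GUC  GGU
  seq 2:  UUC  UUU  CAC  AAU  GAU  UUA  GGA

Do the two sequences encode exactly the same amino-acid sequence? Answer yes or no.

Codon 1: AUG Met / UUC Phe — nonsynonymous.
Codon 2: GCA Ala / UUU Phe — nonsynonymous.
Codon 3: CGC Arg / CAC His — nonsynonymous.
Codon 4: AAU Asn / AAU Asn — identical.
Codon 5: CUG Leu / GAU Asp — nonsynonymous.
Codon 6: GUC Val / UUA Leu — nonsynonymous.
Codon 7: GGU Gly / GGA Gly — synonymous.
Nonsynonymous differences: 5 → different protein.

no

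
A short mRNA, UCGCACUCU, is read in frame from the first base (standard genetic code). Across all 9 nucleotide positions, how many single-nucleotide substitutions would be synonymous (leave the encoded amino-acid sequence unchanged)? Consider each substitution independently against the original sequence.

Codon 1 (UCG, Ser): 3 synonymous substitutions.
Codon 2 (CAC, His): 1 synonymous substitution.
Codon 3 (UCU, Ser): 3 synonymous substitutions.
Total: 3 + 1 + 3 = 7.

7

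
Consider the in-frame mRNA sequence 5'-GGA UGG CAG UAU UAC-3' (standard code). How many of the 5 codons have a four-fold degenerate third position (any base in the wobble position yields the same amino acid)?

Codon 1 GGA (Gly): third position 4-fold.
Codon 2 UGG (Trp): third position 1-fold.
Codon 3 CAG (Gln): third position 2-fold.
Codon 4 UAU (Tyr): third position 2-fold.
Codon 5 UAC (Tyr): third position 2-fold.
Four-fold degenerate third positions: 1.

1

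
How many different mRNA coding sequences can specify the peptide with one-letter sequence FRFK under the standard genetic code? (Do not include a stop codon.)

48

Phe: 2 codons.
Arg: 6 codons.
Phe: 2 codons.
Lys: 2 codons.
2 × 6 × 2 × 2 = 48.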